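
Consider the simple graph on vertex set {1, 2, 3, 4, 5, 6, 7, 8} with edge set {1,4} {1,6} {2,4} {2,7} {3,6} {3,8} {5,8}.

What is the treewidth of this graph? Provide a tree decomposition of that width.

Every bag has size at most 2, so the width is 2 − 1 = 1 and tw(G) ≤ 1. Any graph with an edge has treewidth ≥ 1, and G has the edge 5–8. Hence tw(G) = 1 exactly.

Treewidth 1.
One optimal decomposition is:
Bags: B1 = {5, 8}  B2 = {3, 8}  B3 = {3, 6}  B4 = {1, 6}  B5 = {1, 4}  B6 = {2, 4}  B7 = {2, 7}
Tree: B1–B2, B2–B3, B3–B4, B4–B5, B5–B6, B6–B7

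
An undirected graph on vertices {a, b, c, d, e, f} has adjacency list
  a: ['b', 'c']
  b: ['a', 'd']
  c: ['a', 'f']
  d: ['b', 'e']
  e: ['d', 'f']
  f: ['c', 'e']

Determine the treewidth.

A width-2 tree decomposition is:
Bags: B1 = {a, c, f}  B2 = {a, b, f}  B3 = {b, d, f}  B4 = {d, e, f}
Tree: B1–B2, B2–B3, B3–B4
The largest bag has 3 vertices, giving width 2; this decomposition certifies tw(G) ≤ 2. The edges f–c–a–b–d–e–f form a cycle, so G is not a tree and its treewidth is at least 2. The upper and lower bounds meet at 2, so that is the treewidth.

2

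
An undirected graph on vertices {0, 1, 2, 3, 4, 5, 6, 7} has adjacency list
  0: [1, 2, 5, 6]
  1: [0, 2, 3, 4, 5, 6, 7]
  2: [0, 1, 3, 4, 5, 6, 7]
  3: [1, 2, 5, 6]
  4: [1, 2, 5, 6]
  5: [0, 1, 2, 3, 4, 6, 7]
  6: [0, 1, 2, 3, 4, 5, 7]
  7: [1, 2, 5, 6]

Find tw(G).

4

A width-4 tree decomposition is:
Bags: B1 = {1, 2, 5, 6, 7}  B2 = {0, 1, 2, 5, 6}  B3 = {1, 2, 3, 5, 6}  B4 = {1, 2, 4, 5, 6}
Tree: B1–B2, B2–B3, B1–B4
The largest bag has 5 vertices, giving width 4; this decomposition certifies tw(G) ≤ 4. For the lower bound, the 5 vertices {0, 1, 2, 5, 6} are pairwise adjacent, and any tree decomposition puts a clique entirely inside one bag — forcing width ≥ 4. Therefore the treewidth is 4.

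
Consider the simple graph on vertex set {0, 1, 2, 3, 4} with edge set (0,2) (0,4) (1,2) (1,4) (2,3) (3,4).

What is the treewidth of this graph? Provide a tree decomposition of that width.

Treewidth 2.
Bags: B1 = {0, 2, 4}  B2 = {1, 2, 4}  B3 = {2, 3, 4}
Tree: B1–B2, B2–B3

The largest bag has 3 vertices, giving width 2; this decomposition certifies tw(G) ≤ 2. The edges 4–0–2–1–4 form a cycle, so G is not a tree and its treewidth is at least 2. The upper and lower bounds meet at 2, so that is the treewidth.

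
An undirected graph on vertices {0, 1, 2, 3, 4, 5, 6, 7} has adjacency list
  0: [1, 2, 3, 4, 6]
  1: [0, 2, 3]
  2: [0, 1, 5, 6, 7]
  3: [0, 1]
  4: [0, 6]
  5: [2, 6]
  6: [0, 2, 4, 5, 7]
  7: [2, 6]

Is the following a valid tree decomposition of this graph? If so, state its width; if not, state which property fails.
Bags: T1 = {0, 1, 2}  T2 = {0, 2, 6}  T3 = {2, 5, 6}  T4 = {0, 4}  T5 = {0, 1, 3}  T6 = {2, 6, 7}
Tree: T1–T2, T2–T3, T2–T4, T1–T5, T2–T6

A tree decomposition must satisfy three properties: every vertex lies in some bag; for every edge, both endpoints lie together in some bag; and for every vertex, the bags containing it form a connected subtree. Here edge (6,4) lies in no bag, so the decomposition is invalid.

No — edge (6,4) lies in no bag.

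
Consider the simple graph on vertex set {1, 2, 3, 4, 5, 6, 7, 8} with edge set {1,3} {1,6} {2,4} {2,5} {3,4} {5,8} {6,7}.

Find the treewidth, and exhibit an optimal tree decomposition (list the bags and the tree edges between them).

Treewidth 1.
One optimal decomposition is:
Bags: B1 = {5, 8}  B2 = {2, 5}  B3 = {2, 4}  B4 = {3, 4}  B5 = {1, 3}  B6 = {1, 6}  B7 = {6, 7}
Tree: B1–B2, B2–B3, B3–B4, B4–B5, B5–B6, B6–B7

Every bag has size at most 2, so the width is 2 − 1 = 1 and tw(G) ≤ 1. Any graph with an edge has treewidth ≥ 1, and G has the edge 8–5. Hence tw(G) = 1 exactly.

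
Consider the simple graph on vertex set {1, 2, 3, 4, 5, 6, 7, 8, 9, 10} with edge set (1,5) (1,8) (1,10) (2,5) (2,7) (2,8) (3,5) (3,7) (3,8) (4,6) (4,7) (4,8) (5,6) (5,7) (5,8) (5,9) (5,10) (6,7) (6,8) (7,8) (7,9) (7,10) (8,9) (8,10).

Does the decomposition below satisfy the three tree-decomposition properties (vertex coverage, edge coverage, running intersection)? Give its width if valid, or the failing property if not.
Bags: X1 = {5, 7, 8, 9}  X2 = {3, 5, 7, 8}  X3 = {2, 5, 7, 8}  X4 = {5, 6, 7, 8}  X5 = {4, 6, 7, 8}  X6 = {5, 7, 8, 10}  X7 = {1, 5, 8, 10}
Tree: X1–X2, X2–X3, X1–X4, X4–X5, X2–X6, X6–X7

Yes; width 3.

Vertex coverage: the bags together contain {1, 2, 3, 4, 5, 6, 7, 8, 9, 10}, the full vertex set. Edge coverage: each edge of G has both endpoints in at least one bag. Running intersection: for every vertex, the bags containing it form a connected subtree. All three properties hold, so this is a valid tree decomposition of width max|bag| − 1 = 3, and hence tw(G) ≤ 3.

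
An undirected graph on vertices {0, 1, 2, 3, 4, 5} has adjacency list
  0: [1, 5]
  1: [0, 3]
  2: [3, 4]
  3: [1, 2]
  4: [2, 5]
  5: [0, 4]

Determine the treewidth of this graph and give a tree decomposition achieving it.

Each bag holds 3 vertices, so the decomposition has width 2, which upper-bounds the treewidth. The edges 3–2–4–5–0–1–3 form a cycle, so G is not a tree and its treewidth is at least 2. Combining the bounds, tw(G) = 2.

Treewidth 2.
One such decomposition:
Bags: B1 = {2, 3, 4}  B2 = {3, 4, 5}  B3 = {0, 3, 5}  B4 = {0, 1, 3}
Tree: B1–B2, B2–B3, B3–B4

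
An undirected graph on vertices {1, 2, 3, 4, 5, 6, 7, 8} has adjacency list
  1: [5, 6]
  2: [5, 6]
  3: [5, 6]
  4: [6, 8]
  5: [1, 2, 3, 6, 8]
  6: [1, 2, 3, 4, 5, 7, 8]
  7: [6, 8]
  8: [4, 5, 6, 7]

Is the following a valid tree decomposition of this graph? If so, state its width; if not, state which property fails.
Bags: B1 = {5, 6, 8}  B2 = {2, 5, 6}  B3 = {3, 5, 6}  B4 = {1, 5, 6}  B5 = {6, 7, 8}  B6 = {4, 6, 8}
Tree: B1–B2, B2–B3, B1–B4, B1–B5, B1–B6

Vertex coverage: the bags together contain {1, 2, 3, 4, 5, 6, 7, 8}, the full vertex set. Edge coverage: each edge of G has both endpoints in at least one bag. Running intersection: for every vertex, the bags containing it form a connected subtree. All three properties hold, so this is a valid tree decomposition of width max|bag| − 1 = 2, and hence tw(G) ≤ 2.

Yes; width 2.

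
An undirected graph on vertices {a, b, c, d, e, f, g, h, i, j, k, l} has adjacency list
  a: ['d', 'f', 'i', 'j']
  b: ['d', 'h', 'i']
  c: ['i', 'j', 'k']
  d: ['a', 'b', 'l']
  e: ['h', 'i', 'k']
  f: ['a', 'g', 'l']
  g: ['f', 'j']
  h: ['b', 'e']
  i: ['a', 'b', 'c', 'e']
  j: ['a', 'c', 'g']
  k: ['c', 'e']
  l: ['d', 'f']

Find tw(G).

3

A width-3 tree decomposition is:
Bags: B1 = {c, e, h, k}  B2 = {c, e, h, i}  B3 = {b, c, h, i}  B4 = {b, c, i, j}  B5 = {a, b, i, j}  B6 = {a, b, d, j}  B7 = {a, d, g, j}  B8 = {a, d, f, g}  B9 = {d, f, g, l}
Tree: B1–B2, B2–B3, B3–B4, B4–B5, B5–B6, B6–B7, B7–B8, B8–B9
Every bag has size at most 4, so the width is 4 − 1 = 3 and tw(G) ≤ 3. For the lower bound: the 4 vertex sets {e,h,k}, {c}, {i}, {a,b,d,j} are disjoint, each induces a connected subgraph, and every pair is joined by at least one edge of G. Contracting each set to a single vertex therefore yields K_{4} as a minor, and since treewidth is minor-monotone, tw(G) ≥ tw(K_{4}) = 3. Hence tw(G) = 3 exactly.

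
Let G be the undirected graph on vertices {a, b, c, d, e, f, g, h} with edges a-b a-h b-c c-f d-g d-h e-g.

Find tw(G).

1

A width-1 tree decomposition is:
Bags: B1 = {c, f}  B2 = {b, c}  B3 = {a, b}  B4 = {a, h}  B5 = {d, h}  B6 = {d, g}  B7 = {e, g}
Tree: B1–B2, B2–B3, B3–B4, B4–B5, B5–B6, B6–B7
Each bag holds 2 vertices, so the decomposition has width 1, which upper-bounds the treewidth. G has an edge, so its treewidth is at least 1. Combining the bounds, tw(G) = 1.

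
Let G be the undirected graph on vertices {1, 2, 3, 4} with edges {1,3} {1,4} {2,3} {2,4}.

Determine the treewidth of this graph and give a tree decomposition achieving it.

Each bag holds 3 vertices, so the decomposition has width 2, which upper-bounds the treewidth. For the lower bound, G contains the cycle 4–2–3–1–4, so G is not a forest; only forests have treewidth ≤ 1, hence tw(G) ≥ 2. The upper and lower bounds meet at 2, so that is the treewidth.

Treewidth 2.
One such decomposition:
Bags: B1 = {2, 3, 4}  B2 = {1, 3, 4}
Tree: B1–B2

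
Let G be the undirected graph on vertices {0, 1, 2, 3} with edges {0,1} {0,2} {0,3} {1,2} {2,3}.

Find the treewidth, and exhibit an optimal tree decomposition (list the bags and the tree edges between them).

Treewidth 2.
One such decomposition:
Bags: B1 = {0, 1, 2}  B2 = {0, 2, 3}
Tree: B1–B2

The largest bag has 3 vertices, giving width 2; this decomposition certifies tw(G) ≤ 2. On the other hand G contains the 3-clique {0, 1, 2}. A clique must lie in a single bag of any decomposition, so no decomposition can have width below 2. Therefore the treewidth is 2.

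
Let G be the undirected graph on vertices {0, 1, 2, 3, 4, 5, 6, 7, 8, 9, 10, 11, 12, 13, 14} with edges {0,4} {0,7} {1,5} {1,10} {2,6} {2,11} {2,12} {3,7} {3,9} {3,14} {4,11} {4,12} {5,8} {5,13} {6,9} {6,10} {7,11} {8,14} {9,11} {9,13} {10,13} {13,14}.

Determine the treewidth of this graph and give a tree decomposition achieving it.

Every bag has size at most 4, so the width is 4 − 1 = 3 and tw(G) ≤ 3. For the lower bound: the 4 vertex sets {1,5,8}, {10}, {13}, {3,6,9,14} are disjoint, each induces a connected subgraph, and every pair is joined by at least one edge of G. Contracting each set to a single vertex therefore yields K_{4} as a minor, and since treewidth is minor-monotone, tw(G) ≥ tw(K_{4}) = 3. Combining the bounds, tw(G) = 3.

Treewidth 3.
Bags: B1 = {1, 5, 8, 10}  B2 = {5, 8, 10, 13}  B3 = {8, 10, 13, 14}  B4 = {6, 10, 13, 14}  B5 = {6, 9, 13, 14}  B6 = {3, 6, 9, 14}  B7 = {2, 3, 6, 9}  B8 = {2, 3, 9, 11}  B9 = {2, 3, 7, 11}  B10 = {2, 7, 11, 12}  B11 = {4, 7, 11, 12}  B12 = {0, 4, 7, 12}
Tree: B1–B2, B2–B3, B3–B4, B4–B5, B5–B6, B6–B7, B7–B8, B8–B9, B9–B10, B10–B11, B11–B12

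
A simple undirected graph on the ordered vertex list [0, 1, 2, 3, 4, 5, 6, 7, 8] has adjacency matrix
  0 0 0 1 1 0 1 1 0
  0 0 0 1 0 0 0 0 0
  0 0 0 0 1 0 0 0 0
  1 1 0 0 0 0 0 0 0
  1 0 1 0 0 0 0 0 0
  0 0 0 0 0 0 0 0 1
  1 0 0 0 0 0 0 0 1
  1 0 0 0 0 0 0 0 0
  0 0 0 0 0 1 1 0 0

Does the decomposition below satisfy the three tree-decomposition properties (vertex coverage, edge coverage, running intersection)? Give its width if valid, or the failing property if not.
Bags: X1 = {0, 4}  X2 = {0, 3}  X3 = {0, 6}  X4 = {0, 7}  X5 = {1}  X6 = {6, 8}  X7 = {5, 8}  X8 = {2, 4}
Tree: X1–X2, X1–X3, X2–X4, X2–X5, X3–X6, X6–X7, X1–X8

A tree decomposition must satisfy three properties: every vertex lies in some bag; for every edge, both endpoints lie together in some bag; and for every vertex, the bags containing it form a connected subtree. Here edge (3,1) lies in no bag, so the decomposition is invalid.

No — edge (3,1) lies in no bag.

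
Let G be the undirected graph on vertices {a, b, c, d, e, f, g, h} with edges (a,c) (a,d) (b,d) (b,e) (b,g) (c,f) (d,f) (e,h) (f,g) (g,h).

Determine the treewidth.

A width-2 tree decomposition is:
Bags: B1 = {b, e, h}  B2 = {b, g, h}  B3 = {b, d, g}  B4 = {d, f, g}  B5 = {a, d, f}  B6 = {a, c, f}
Tree: B1–B2, B2–B3, B3–B4, B4–B5, B5–B6
The largest bag has 3 vertices, giving width 2; this decomposition certifies tw(G) ≤ 2. For the lower bound, G contains the cycle e–h–g–b–e, so G is not a forest; only forests have treewidth ≤ 1, hence tw(G) ≥ 2. Hence tw(G) = 2 exactly.

2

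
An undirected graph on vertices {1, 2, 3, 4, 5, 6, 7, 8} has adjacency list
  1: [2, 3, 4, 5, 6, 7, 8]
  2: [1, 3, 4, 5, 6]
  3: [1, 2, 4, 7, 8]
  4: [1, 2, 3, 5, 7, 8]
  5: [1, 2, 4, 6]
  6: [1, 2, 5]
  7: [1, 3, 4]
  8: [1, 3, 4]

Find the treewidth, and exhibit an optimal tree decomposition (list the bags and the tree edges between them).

The largest bag has 4 vertices, giving width 3; this decomposition certifies tw(G) ≤ 3. For the lower bound, the 4 vertices {1, 3, 4, 8} are pairwise adjacent, and any tree decomposition puts a clique entirely inside one bag — forcing width ≥ 3. The upper and lower bounds meet at 3, so that is the treewidth.

Treewidth 3.
One optimal decomposition is:
Bags: B1 = {1, 2, 3, 4}  B2 = {1, 2, 4, 5}  B3 = {1, 3, 4, 7}  B4 = {1, 3, 4, 8}  B5 = {1, 2, 5, 6}
Tree: B1–B2, B1–B3, B1–B4, B2–B5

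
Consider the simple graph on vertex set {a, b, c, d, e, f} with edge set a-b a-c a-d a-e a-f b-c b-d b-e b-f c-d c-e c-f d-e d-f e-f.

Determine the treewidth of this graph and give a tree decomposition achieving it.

With just one bag of size 6, the width is 6 − 1 = 5, so tw(G) ≤ 5. Conversely, {a, b, c, d, e, f} is a clique of size 6, and the vertices of any clique must share a bag in every tree decomposition; so some bag has ≥ 6 vertices and tw(G) ≥ 5. The upper and lower bounds meet at 5, so that is the treewidth.

Treewidth 5.
One such decomposition:
Bags: B1 = {a, b, c, d, e, f}
Tree: (single bag)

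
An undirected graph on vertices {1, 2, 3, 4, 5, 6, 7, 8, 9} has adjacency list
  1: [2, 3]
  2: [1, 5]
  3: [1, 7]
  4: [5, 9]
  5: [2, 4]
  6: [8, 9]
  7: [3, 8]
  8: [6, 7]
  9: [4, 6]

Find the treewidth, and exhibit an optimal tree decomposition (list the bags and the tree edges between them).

The largest bag has 3 vertices, giving width 2; this decomposition certifies tw(G) ≤ 2. The edges 8–7–3–1–2–5–4–9–6–8 form a cycle, so G is not a tree and its treewidth is at least 2. The upper and lower bounds meet at 2, so that is the treewidth.

Treewidth 2.
One optimal decomposition is:
Bags: B1 = {3, 7, 8}  B2 = {1, 3, 8}  B3 = {1, 2, 8}  B4 = {2, 5, 8}  B5 = {4, 5, 8}  B6 = {4, 8, 9}  B7 = {6, 8, 9}
Tree: B1–B2, B2–B3, B3–B4, B4–B5, B5–B6, B6–B7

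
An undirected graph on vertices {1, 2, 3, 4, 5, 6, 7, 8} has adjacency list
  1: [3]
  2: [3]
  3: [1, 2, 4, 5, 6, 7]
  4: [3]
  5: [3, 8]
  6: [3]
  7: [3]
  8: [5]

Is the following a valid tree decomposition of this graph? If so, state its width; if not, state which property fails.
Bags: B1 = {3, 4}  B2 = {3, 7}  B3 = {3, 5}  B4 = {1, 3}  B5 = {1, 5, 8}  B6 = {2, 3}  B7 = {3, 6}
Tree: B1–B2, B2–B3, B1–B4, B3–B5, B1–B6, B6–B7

No — bags containing vertex 1 are not connected in the tree.

A tree decomposition must satisfy three properties: every vertex lies in some bag; for every edge, both endpoints lie together in some bag; and for every vertex, the bags containing it form a connected subtree. Here bags containing vertex 1 are not connected in the tree, so the decomposition is invalid.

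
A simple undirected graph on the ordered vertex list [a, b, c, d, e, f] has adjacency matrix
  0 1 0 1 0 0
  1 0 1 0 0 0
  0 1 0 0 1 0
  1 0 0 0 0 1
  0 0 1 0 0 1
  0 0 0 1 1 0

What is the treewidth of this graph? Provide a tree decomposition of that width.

Each bag holds 3 vertices, so the decomposition has width 2, which upper-bounds the treewidth. For the lower bound, G contains the cycle c–e–f–d–a–b–c, so G is not a forest; only forests have treewidth ≤ 1, hence tw(G) ≥ 2. The upper and lower bounds meet at 2, so that is the treewidth.

Treewidth 2.
One such decomposition:
Bags: B1 = {c, e, f}  B2 = {c, d, f}  B3 = {a, c, d}  B4 = {a, b, c}
Tree: B1–B2, B2–B3, B3–B4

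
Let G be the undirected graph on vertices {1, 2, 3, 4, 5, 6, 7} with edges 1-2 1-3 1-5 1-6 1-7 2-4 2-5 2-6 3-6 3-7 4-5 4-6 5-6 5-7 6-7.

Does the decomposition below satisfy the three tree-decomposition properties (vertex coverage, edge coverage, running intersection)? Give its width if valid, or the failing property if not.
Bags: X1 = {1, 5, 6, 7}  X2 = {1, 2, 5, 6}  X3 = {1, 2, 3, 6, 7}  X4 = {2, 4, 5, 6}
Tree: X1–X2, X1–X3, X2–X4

No — bags containing vertex 2 are not connected in the tree.

A tree decomposition must satisfy three properties: every vertex lies in some bag; for every edge, both endpoints lie together in some bag; and for every vertex, the bags containing it form a connected subtree. Here bags containing vertex 2 are not connected in the tree, so the decomposition is invalid.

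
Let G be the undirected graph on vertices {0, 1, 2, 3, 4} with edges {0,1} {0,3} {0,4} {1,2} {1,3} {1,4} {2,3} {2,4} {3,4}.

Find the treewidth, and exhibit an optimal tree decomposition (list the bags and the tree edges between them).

Treewidth 3.
One optimal decomposition is:
Bags: B1 = {1, 2, 3, 4}  B2 = {0, 1, 3, 4}
Tree: B1–B2

Every bag has size at most 4, so the width is 4 − 1 = 3 and tw(G) ≤ 3. Conversely, {0, 1, 3, 4} is a clique of size 4, and the vertices of any clique must share a bag in every tree decomposition; so some bag has ≥ 4 vertices and tw(G) ≥ 3. The upper and lower bounds meet at 3, so that is the treewidth.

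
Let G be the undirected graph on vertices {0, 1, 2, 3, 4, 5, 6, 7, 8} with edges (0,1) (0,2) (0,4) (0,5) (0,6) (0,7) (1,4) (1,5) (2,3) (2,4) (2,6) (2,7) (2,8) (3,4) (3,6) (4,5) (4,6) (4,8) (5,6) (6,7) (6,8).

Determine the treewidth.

3

A width-3 tree decomposition is:
Bags: B1 = {0, 2, 6, 7}  B2 = {0, 2, 4, 6}  B3 = {2, 4, 6, 8}  B4 = {0, 4, 5, 6}  B5 = {0, 1, 4, 5}  B6 = {2, 3, 4, 6}
Tree: B1–B2, B2–B3, B2–B4, B4–B5, B2–B6
The largest bag has 4 vertices, giving width 3; this decomposition certifies tw(G) ≤ 3. Conversely, {0, 1, 4, 5} is a clique of size 4, and the vertices of any clique must share a bag in every tree decomposition; so some bag has ≥ 4 vertices and tw(G) ≥ 3. Combining the bounds, tw(G) = 3.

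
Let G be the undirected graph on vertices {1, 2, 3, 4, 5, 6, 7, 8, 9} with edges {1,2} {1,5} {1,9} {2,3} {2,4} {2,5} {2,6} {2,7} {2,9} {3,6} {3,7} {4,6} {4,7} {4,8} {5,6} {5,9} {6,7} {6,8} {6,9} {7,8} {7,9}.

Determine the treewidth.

A width-3 tree decomposition is:
Bags: B1 = {2, 4, 6, 7}  B2 = {2, 6, 7, 9}  B3 = {2, 5, 6, 9}  B4 = {2, 3, 6, 7}  B5 = {1, 2, 5, 9}  B6 = {4, 6, 7, 8}
Tree: B1–B2, B2–B3, B1–B4, B3–B5, B1–B6
Every bag has size at most 4, so the width is 4 − 1 = 3 and tw(G) ≤ 3. On the other hand G contains the 4-clique {4, 6, 7, 8}. A clique must lie in a single bag of any decomposition, so no decomposition can have width below 3. Combining the bounds, tw(G) = 3.

3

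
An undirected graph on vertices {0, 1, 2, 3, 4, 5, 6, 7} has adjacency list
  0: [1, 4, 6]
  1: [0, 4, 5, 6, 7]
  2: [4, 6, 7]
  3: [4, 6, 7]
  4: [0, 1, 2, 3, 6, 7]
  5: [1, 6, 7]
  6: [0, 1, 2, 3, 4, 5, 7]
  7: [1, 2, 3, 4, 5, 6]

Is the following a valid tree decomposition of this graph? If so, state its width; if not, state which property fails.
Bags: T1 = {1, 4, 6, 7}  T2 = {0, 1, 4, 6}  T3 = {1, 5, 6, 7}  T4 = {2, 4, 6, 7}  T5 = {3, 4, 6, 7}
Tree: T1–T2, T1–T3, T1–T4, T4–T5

Yes; width 3.

Checking the three conditions: (i) the bags cover all of {0, 1, 2, 3, 4, 5, 6, 7}; (ii) for each edge, some bag contains both endpoints; (iii) the bags containing any fixed vertex form a subtree. All hold, so the decomposition is valid with width 4 − 1 = 3.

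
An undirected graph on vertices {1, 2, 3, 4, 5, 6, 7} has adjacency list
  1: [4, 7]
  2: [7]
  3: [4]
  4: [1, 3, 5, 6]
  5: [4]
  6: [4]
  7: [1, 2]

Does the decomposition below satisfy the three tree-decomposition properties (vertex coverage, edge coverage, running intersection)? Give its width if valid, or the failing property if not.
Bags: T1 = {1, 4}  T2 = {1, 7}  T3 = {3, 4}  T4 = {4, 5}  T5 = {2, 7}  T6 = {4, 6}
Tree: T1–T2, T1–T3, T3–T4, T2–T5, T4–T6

Every vertex of G appears in some bag (union = {1, 2, 3, 4, 5, 6, 7}); every edge is covered by a bag; and for each vertex v the set of bags containing v is connected in the bag tree. The decomposition is therefore valid. The largest bag has 2 vertices, so the width is 1.

Yes; width 1.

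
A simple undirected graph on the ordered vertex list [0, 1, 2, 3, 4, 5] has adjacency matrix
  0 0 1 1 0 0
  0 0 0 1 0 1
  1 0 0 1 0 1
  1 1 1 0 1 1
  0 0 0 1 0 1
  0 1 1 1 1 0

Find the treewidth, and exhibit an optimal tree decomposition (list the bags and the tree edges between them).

The largest bag has 3 vertices, giving width 2; this decomposition certifies tw(G) ≤ 2. On the other hand G contains the 3-clique {0, 2, 3}. A clique must lie in a single bag of any decomposition, so no decomposition can have width below 2. Combining the bounds, tw(G) = 2.

Treewidth 2.
One optimal decomposition is:
Bags: B1 = {0, 2, 3}  B2 = {2, 3, 5}  B3 = {3, 4, 5}  B4 = {1, 3, 5}
Tree: B1–B2, B2–B3, B3–B4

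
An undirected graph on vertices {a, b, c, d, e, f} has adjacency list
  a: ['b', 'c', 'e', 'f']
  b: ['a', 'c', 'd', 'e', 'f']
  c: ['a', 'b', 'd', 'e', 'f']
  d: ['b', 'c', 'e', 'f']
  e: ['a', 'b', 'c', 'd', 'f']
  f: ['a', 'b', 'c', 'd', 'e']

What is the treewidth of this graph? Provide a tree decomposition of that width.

Treewidth 4.
One such decomposition:
Bags: B1 = {b, c, d, e, f}  B2 = {a, b, c, e, f}
Tree: B1–B2

Every bag has size at most 5, so the width is 5 − 1 = 4 and tw(G) ≤ 4. For the lower bound, the 5 vertices {b, c, d, e, f} are pairwise adjacent, and any tree decomposition puts a clique entirely inside one bag — forcing width ≥ 4. Hence tw(G) = 4 exactly.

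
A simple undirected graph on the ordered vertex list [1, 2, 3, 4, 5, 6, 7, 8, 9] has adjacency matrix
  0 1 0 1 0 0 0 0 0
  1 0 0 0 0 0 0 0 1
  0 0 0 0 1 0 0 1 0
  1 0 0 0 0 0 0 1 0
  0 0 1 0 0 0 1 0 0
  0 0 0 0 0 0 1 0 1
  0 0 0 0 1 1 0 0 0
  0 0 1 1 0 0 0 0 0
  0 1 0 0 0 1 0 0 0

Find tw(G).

A width-2 tree decomposition is:
Bags: B1 = {1, 2, 9}  B2 = {1, 6, 9}  B3 = {1, 6, 7}  B4 = {1, 5, 7}  B5 = {1, 3, 5}  B6 = {1, 3, 8}  B7 = {1, 4, 8}
Tree: B1–B2, B2–B3, B3–B4, B4–B5, B5–B6, B6–B7
The largest bag has 3 vertices, giving width 2; this decomposition certifies tw(G) ≤ 2. The edges 1–2–9–6–7–5–3–8–4–1 form a cycle, so G is not a tree and its treewidth is at least 2. Combining the bounds, tw(G) = 2.

2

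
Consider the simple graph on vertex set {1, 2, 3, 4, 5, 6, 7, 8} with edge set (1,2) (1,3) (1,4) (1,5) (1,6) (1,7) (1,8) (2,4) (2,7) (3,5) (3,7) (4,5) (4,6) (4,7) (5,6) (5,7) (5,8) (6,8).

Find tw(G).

3

A width-3 tree decomposition is:
Bags: B1 = {1, 4, 5, 6}  B2 = {1, 4, 5, 7}  B3 = {1, 3, 5, 7}  B4 = {1, 2, 4, 7}  B5 = {1, 5, 6, 8}
Tree: B1–B2, B2–B3, B2–B4, B1–B5
Each bag holds 4 vertices, so the decomposition has width 3, which upper-bounds the treewidth. On the other hand G contains the 4-clique {1, 2, 4, 7}. A clique must lie in a single bag of any decomposition, so no decomposition can have width below 3. Hence tw(G) = 3 exactly.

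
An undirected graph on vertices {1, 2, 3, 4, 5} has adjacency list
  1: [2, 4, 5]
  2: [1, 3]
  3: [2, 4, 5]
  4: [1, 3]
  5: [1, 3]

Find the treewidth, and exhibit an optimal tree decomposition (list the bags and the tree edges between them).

Treewidth 2.
One optimal decomposition is:
Bags: B1 = {1, 3, 5}  B2 = {1, 3, 4}  B3 = {1, 2, 3}
Tree: B1–B2, B2–B3

Each bag holds 3 vertices, so the decomposition has width 2, which upper-bounds the treewidth. Since 1–5–3–4–1 is a cycle in G, G is not acyclic. Forests are exactly the graphs of treewidth ≤ 1, so tw(G) ≥ 2. Therefore the treewidth is 2.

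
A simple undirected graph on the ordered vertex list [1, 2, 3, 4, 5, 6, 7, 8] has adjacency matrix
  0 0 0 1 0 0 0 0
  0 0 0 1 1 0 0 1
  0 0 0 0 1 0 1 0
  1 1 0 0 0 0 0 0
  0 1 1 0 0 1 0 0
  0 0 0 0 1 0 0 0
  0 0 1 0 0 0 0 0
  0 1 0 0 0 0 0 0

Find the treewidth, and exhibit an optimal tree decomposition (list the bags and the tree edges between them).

Treewidth 1.
One optimal decomposition is:
Bags: B1 = {2, 5}  B2 = {2, 8}  B3 = {3, 5}  B4 = {2, 4}  B5 = {5, 6}  B6 = {3, 7}  B7 = {1, 4}
Tree: B1–B2, B1–B3, B2–B4, B3–B5, B3–B6, B4–B7

Every bag has size at most 2, so the width is 2 − 1 = 1 and tw(G) ≤ 1. Since G has at least one edge (e.g. 2–5), it is not an edgeless graph, so tw(G) ≥ 1. The upper and lower bounds meet at 1, so that is the treewidth.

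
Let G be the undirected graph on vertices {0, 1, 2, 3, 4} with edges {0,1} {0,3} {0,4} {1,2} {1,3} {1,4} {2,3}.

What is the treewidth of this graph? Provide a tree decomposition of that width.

Treewidth 2.
One such decomposition:
Bags: B1 = {0, 1, 3}  B2 = {0, 1, 4}  B3 = {1, 2, 3}
Tree: B1–B2, B1–B3

Each bag holds 3 vertices, so the decomposition has width 2, which upper-bounds the treewidth. Conversely, {0, 1, 3} is a clique of size 3, and the vertices of any clique must share a bag in every tree decomposition; so some bag has ≥ 3 vertices and tw(G) ≥ 2. Hence tw(G) = 2 exactly.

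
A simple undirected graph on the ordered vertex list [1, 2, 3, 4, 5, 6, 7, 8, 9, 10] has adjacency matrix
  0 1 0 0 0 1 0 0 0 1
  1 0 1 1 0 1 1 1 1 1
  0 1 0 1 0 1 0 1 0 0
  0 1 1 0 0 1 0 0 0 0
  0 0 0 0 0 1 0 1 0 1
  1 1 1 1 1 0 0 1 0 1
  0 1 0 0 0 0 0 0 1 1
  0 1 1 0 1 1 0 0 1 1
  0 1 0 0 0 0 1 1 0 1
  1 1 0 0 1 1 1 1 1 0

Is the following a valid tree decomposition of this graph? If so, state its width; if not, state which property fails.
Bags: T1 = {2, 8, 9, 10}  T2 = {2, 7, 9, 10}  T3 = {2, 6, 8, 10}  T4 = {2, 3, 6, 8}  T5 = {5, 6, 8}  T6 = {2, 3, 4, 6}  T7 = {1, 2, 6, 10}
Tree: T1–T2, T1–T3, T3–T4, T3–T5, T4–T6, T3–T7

No — edge (10,5) lies in no bag.

A tree decomposition must satisfy three properties: every vertex lies in some bag; for every edge, both endpoints lie together in some bag; and for every vertex, the bags containing it form a connected subtree. Here edge (10,5) lies in no bag, so the decomposition is invalid.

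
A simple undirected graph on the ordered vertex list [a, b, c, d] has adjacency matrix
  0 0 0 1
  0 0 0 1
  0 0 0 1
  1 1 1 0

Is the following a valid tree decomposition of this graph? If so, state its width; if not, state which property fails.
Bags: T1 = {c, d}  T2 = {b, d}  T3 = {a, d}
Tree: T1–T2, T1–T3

Every vertex of G appears in some bag (union = {a, b, c, d}); every edge is covered by a bag; and for each vertex v the set of bags containing v is connected in the bag tree. The decomposition is therefore valid. The largest bag has 2 vertices, so the width is 1.

Yes; width 1.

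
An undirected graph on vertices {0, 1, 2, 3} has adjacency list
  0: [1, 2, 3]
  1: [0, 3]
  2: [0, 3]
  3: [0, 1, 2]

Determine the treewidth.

2

A width-2 tree decomposition is:
Bags: B1 = {0, 2, 3}  B2 = {0, 1, 3}
Tree: B1–B2
The largest bag has 3 vertices, giving width 2; this decomposition certifies tw(G) ≤ 2. For the lower bound, the 3 vertices {0, 1, 3} are pairwise adjacent, and any tree decomposition puts a clique entirely inside one bag — forcing width ≥ 2. Therefore the treewidth is 2.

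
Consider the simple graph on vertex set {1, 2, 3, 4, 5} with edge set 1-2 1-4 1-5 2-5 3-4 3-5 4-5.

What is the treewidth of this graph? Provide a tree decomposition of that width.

Every bag has size at most 3, so the width is 3 − 1 = 2 and tw(G) ≤ 2. Conversely, {1, 2, 5} is a clique of size 3, and the vertices of any clique must share a bag in every tree decomposition; so some bag has ≥ 3 vertices and tw(G) ≥ 2. Combining the bounds, tw(G) = 2.

Treewidth 2.
Bags: B1 = {1, 2, 5}  B2 = {1, 4, 5}  B3 = {3, 4, 5}
Tree: B1–B2, B2–B3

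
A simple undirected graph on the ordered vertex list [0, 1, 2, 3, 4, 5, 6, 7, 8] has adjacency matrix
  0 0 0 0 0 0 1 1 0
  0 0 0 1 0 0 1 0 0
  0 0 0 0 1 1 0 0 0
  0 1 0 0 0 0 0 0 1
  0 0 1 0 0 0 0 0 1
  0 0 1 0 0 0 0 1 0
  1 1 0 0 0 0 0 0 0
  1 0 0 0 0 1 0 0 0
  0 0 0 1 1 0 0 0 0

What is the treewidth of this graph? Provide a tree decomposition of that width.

Treewidth 2.
Bags: B1 = {2, 4, 8}  B2 = {2, 3, 8}  B3 = {1, 2, 3}  B4 = {1, 2, 6}  B5 = {0, 2, 6}  B6 = {0, 2, 7}  B7 = {2, 5, 7}
Tree: B1–B2, B2–B3, B3–B4, B4–B5, B5–B6, B6–B7

Every bag has size at most 3, so the width is 3 − 1 = 2 and tw(G) ≤ 2. Since 2–4–8–3–1–6–0–7–5–2 is a cycle in G, G is not acyclic. Forests are exactly the graphs of treewidth ≤ 1, so tw(G) ≥ 2. The upper and lower bounds meet at 2, so that is the treewidth.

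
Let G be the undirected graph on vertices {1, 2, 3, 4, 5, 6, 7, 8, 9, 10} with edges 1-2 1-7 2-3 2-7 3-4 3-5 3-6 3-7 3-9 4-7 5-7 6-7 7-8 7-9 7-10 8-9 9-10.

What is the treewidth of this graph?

A width-2 tree decomposition is:
Bags: B1 = {1, 2, 7}  B2 = {2, 3, 7}  B3 = {3, 7, 9}  B4 = {3, 5, 7}  B5 = {3, 4, 7}  B6 = {7, 9, 10}  B7 = {3, 6, 7}  B8 = {7, 8, 9}
Tree: B1–B2, B2–B3, B2–B4, B4–B5, B3–B6, B3–B7, B6–B8
Every bag has size at most 3, so the width is 3 − 1 = 2 and tw(G) ≤ 2. On the other hand G contains the 3-clique {7, 8, 9}. A clique must lie in a single bag of any decomposition, so no decomposition can have width below 2. Hence tw(G) = 2 exactly.

2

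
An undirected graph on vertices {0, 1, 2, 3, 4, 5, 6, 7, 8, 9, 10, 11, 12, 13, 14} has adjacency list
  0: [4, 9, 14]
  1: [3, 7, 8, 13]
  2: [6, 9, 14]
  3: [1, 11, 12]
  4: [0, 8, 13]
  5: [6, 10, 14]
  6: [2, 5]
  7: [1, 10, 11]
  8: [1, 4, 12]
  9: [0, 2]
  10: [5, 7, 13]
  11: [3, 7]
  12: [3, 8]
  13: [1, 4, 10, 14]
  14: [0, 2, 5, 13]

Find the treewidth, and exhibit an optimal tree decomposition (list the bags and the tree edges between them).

Treewidth 3.
One optimal decomposition is:
Bags: B1 = {2, 5, 6, 9}  B2 = {2, 5, 9, 14}  B3 = {0, 5, 9, 14}  B4 = {0, 5, 10, 14}  B5 = {0, 10, 13, 14}  B6 = {0, 4, 10, 13}  B7 = {4, 7, 10, 13}  B8 = {1, 4, 7, 13}  B9 = {1, 4, 7, 8}  B10 = {1, 7, 8, 11}  B11 = {1, 3, 8, 11}  B12 = {3, 8, 11, 12}
Tree: B1–B2, B2–B3, B3–B4, B4–B5, B5–B6, B6–B7, B7–B8, B8–B9, B9–B10, B10–B11, B11–B12

Each bag holds 4 vertices, so the decomposition has width 3, which upper-bounds the treewidth. For the lower bound: the 4 vertex sets {2,6,9}, {5}, {14}, {0,4,10,13} are disjoint, each induces a connected subgraph, and every pair is joined by at least one edge of G. Contracting each set to a single vertex therefore yields K_{4} as a minor, and since treewidth is minor-monotone, tw(G) ≥ tw(K_{4}) = 3. Therefore the treewidth is 3.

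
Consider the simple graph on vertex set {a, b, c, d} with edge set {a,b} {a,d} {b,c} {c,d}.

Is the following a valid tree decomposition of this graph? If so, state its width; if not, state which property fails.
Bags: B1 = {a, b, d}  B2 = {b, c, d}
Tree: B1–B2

Yes; width 2.

Every vertex of G appears in some bag (union = {a, b, c, d}); every edge is covered by a bag; and for each vertex v the set of bags containing v is connected in the bag tree. The decomposition is therefore valid. The largest bag has 3 vertices, so the width is 2.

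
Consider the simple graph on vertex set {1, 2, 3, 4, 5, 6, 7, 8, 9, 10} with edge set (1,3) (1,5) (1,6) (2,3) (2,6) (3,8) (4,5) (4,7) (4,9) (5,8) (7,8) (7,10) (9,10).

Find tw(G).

A width-2 tree decomposition is:
Bags: B1 = {4, 9, 10}  B2 = {4, 7, 10}  B3 = {4, 5, 7}  B4 = {5, 7, 8}  B5 = {1, 5, 8}  B6 = {1, 3, 8}  B7 = {1, 3, 6}  B8 = {2, 3, 6}
Tree: B1–B2, B2–B3, B3–B4, B4–B5, B5–B6, B6–B7, B7–B8
Each bag holds 3 vertices, so the decomposition has width 2, which upper-bounds the treewidth. For the lower bound, G contains the cycle 9–10–7–4–9, so G is not a forest; only forests have treewidth ≤ 1, hence tw(G) ≥ 2. The upper and lower bounds meet at 2, so that is the treewidth.

2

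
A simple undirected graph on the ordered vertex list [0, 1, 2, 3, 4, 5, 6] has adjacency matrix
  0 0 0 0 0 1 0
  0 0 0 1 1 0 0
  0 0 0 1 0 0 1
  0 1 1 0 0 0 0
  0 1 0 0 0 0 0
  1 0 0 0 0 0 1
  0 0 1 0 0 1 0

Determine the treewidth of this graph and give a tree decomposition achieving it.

The largest bag has 2 vertices, giving width 1; this decomposition certifies tw(G) ≤ 1. Since G has at least one edge (e.g. 0–5), it is not an edgeless graph, so tw(G) ≥ 1. Therefore the treewidth is 1.

Treewidth 1.
One such decomposition:
Bags: B1 = {0, 5}  B2 = {5, 6}  B3 = {2, 6}  B4 = {2, 3}  B5 = {1, 3}  B6 = {1, 4}
Tree: B1–B2, B2–B3, B3–B4, B4–B5, B5–B6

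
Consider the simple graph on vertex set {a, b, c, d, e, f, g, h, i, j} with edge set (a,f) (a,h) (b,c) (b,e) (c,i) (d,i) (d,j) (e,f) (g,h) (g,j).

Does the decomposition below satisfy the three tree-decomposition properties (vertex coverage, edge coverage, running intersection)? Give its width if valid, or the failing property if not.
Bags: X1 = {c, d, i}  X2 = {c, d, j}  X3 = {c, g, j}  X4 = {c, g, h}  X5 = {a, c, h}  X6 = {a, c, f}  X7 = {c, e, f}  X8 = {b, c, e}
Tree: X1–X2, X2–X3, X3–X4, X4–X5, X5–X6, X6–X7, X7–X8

Vertex coverage: the bags together contain {a, b, c, d, e, f, g, h, i, j}, the full vertex set. Edge coverage: each edge of G has both endpoints in at least one bag. Running intersection: for every vertex, the bags containing it form a connected subtree. All three properties hold, so this is a valid tree decomposition of width max|bag| − 1 = 2, and hence tw(G) ≤ 2.

Yes; width 2.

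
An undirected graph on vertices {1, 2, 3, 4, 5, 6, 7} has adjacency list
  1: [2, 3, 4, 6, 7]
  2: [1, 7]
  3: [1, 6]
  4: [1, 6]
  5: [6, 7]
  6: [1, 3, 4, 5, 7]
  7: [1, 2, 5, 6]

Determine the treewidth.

2

A width-2 tree decomposition is:
Bags: B1 = {1, 6, 7}  B2 = {1, 3, 6}  B3 = {5, 6, 7}  B4 = {1, 2, 7}  B5 = {1, 4, 6}
Tree: B1–B2, B1–B3, B1–B4, B1–B5
Every bag has size at most 3, so the width is 3 − 1 = 2 and tw(G) ≤ 2. For the lower bound, the 3 vertices {1, 2, 7} are pairwise adjacent, and any tree decomposition puts a clique entirely inside one bag — forcing width ≥ 2. Combining the bounds, tw(G) = 2.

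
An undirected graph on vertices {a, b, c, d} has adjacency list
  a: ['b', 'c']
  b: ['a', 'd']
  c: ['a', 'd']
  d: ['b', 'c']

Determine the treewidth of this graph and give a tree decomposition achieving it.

Treewidth 2.
One optimal decomposition is:
Bags: B1 = {b, c, d}  B2 = {a, b, c}
Tree: B1–B2

Each bag holds 3 vertices, so the decomposition has width 2, which upper-bounds the treewidth. The edges c–d–b–a–c form a cycle, so G is not a tree and its treewidth is at least 2. The upper and lower bounds meet at 2, so that is the treewidth.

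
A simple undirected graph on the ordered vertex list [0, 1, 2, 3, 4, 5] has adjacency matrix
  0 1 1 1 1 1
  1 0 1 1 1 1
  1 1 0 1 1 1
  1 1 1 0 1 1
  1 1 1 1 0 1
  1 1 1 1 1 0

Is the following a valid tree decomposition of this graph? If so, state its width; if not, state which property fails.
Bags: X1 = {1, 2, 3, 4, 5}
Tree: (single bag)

A tree decomposition must satisfy three properties: every vertex lies in some bag; for every edge, both endpoints lie together in some bag; and for every vertex, the bags containing it form a connected subtree. Here vertex 0 appears in no bag, so the decomposition is invalid.

No — vertex 0 appears in no bag.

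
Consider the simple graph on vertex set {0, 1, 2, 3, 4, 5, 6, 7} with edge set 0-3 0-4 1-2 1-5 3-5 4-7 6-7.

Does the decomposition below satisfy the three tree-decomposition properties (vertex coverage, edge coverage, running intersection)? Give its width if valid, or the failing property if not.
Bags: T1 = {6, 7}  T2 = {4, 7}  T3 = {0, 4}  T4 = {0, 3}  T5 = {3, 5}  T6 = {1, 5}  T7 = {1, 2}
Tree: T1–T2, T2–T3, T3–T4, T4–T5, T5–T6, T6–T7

Vertex coverage: the bags together contain {0, 1, 2, 3, 4, 5, 6, 7}, the full vertex set. Edge coverage: each edge of G has both endpoints in at least one bag. Running intersection: for every vertex, the bags containing it form a connected subtree. All three properties hold, so this is a valid tree decomposition of width max|bag| − 1 = 1, and hence tw(G) ≤ 1.

Yes; width 1.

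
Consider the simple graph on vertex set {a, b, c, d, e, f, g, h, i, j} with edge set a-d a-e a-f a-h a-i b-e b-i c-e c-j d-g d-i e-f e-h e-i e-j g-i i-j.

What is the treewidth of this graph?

2

A width-2 tree decomposition is:
Bags: B1 = {a, d, i}  B2 = {a, e, i}  B3 = {d, g, i}  B4 = {a, e, f}  B5 = {e, i, j}  B6 = {c, e, j}  B7 = {a, e, h}  B8 = {b, e, i}
Tree: B1–B2, B1–B3, B2–B4, B2–B5, B5–B6, B4–B7, B5–B8
Every bag has size at most 3, so the width is 3 − 1 = 2 and tw(G) ≤ 2. For the lower bound, the 3 vertices {d, g, i} are pairwise adjacent, and any tree decomposition puts a clique entirely inside one bag — forcing width ≥ 2. The upper and lower bounds meet at 2, so that is the treewidth.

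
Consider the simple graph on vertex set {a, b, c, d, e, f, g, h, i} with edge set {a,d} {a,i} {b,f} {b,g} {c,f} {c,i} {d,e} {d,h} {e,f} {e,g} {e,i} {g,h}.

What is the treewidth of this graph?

3

A width-3 tree decomposition is:
Bags: B1 = {b, d, g, h}  B2 = {b, d, e, g}  B3 = {b, d, e, f}  B4 = {a, d, e, f}  B5 = {a, e, f, i}  B6 = {a, c, f, i}
Tree: B1–B2, B2–B3, B3–B4, B4–B5, B5–B6
Each bag holds 4 vertices, so the decomposition has width 3, which upper-bounds the treewidth. For the lower bound: the 4 vertex sets {b,g,h}, {d}, {e}, {a,c,f,i} are disjoint, each induces a connected subgraph, and every pair is joined by at least one edge of G. Contracting each set to a single vertex therefore yields K_{4} as a minor, and since treewidth is minor-monotone, tw(G) ≥ tw(K_{4}) = 3. Hence tw(G) = 3 exactly.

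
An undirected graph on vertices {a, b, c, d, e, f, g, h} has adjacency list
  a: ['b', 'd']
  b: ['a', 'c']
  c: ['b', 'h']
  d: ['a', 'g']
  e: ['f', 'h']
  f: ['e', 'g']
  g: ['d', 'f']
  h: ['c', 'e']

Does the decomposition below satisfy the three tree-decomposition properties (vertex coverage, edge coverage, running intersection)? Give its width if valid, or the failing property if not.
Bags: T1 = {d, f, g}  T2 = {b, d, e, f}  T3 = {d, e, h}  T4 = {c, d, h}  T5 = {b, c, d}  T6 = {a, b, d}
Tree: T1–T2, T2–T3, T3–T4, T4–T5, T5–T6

No — bags containing vertex b are not connected in the tree.

A tree decomposition must satisfy three properties: every vertex lies in some bag; for every edge, both endpoints lie together in some bag; and for every vertex, the bags containing it form a connected subtree. Here bags containing vertex b are not connected in the tree, so the decomposition is invalid.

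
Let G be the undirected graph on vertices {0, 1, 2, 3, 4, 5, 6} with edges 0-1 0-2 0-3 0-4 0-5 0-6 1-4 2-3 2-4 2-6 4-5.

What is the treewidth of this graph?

A width-2 tree decomposition is:
Bags: B1 = {0, 2, 6}  B2 = {0, 2, 4}  B3 = {0, 2, 3}  B4 = {0, 1, 4}  B5 = {0, 4, 5}
Tree: B1–B2, B1–B3, B2–B4, B2–B5
The largest bag has 3 vertices, giving width 2; this decomposition certifies tw(G) ≤ 2. Conversely, {0, 1, 4} is a clique of size 3, and the vertices of any clique must share a bag in every tree decomposition; so some bag has ≥ 3 vertices and tw(G) ≥ 2. The upper and lower bounds meet at 2, so that is the treewidth.

2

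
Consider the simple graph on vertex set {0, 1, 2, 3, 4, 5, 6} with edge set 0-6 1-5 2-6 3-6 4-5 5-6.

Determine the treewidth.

1

A width-1 tree decomposition is:
Bags: B1 = {2, 6}  B2 = {0, 6}  B3 = {5, 6}  B4 = {4, 5}  B5 = {1, 5}  B6 = {3, 6}
Tree: B1–B2, B1–B3, B3–B4, B4–B5, B3–B6
Each bag holds 2 vertices, so the decomposition has width 1, which upper-bounds the treewidth. Since G has at least one edge (e.g. 2–6), it is not an edgeless graph, so tw(G) ≥ 1. Combining the bounds, tw(G) = 1.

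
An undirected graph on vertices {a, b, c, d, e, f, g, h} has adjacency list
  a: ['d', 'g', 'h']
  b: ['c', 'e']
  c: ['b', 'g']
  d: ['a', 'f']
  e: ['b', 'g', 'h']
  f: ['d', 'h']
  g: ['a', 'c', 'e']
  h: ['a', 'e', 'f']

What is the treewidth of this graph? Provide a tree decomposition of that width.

Treewidth 2.
One optimal decomposition is:
Bags: B1 = {b, c, e}  B2 = {c, e, g}  B3 = {e, g, h}  B4 = {a, g, h}  B5 = {a, f, h}  B6 = {a, d, f}
Tree: B1–B2, B2–B3, B3–B4, B4–B5, B5–B6

The largest bag has 3 vertices, giving width 2; this decomposition certifies tw(G) ≤ 2. Since b–c–g–e–b is a cycle in G, G is not acyclic. Forests are exactly the graphs of treewidth ≤ 1, so tw(G) ≥ 2. Therefore the treewidth is 2.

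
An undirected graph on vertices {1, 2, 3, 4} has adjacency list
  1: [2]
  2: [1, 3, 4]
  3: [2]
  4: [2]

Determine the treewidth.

A width-1 tree decomposition is:
Bags: B1 = {2, 3}  B2 = {1, 2}  B3 = {2, 4}
Tree: B1–B2, B1–B3
Each bag holds 2 vertices, so the decomposition has width 1, which upper-bounds the treewidth. Any graph with an edge has treewidth ≥ 1, and G has the edge 2–3. The upper and lower bounds meet at 1, so that is the treewidth.

1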